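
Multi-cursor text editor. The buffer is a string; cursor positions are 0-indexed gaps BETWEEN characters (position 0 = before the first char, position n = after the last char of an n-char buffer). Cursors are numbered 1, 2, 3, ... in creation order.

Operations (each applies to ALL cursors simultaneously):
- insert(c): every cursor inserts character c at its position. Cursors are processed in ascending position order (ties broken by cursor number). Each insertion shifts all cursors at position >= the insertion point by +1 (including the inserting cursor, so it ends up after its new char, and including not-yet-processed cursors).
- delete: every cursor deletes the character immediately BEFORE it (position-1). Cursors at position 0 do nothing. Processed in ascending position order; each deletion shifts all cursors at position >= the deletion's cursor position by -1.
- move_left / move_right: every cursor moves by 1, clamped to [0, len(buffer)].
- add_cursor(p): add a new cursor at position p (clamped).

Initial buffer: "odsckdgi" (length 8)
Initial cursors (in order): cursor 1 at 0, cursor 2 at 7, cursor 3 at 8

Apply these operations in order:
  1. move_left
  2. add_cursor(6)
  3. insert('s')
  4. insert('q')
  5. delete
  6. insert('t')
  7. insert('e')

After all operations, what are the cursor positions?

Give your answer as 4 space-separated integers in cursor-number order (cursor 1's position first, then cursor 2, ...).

Answer: 3 15 19 15

Derivation:
After op 1 (move_left): buffer="odsckdgi" (len 8), cursors c1@0 c2@6 c3@7, authorship ........
After op 2 (add_cursor(6)): buffer="odsckdgi" (len 8), cursors c1@0 c2@6 c4@6 c3@7, authorship ........
After op 3 (insert('s')): buffer="sodsckdssgsi" (len 12), cursors c1@1 c2@9 c4@9 c3@11, authorship 1......24.3.
After op 4 (insert('q')): buffer="sqodsckdssqqgsqi" (len 16), cursors c1@2 c2@12 c4@12 c3@15, authorship 11......2424.33.
After op 5 (delete): buffer="sodsckdssgsi" (len 12), cursors c1@1 c2@9 c4@9 c3@11, authorship 1......24.3.
After op 6 (insert('t')): buffer="stodsckdssttgsti" (len 16), cursors c1@2 c2@12 c4@12 c3@15, authorship 11......2424.33.
After op 7 (insert('e')): buffer="steodsckdsstteegstei" (len 20), cursors c1@3 c2@15 c4@15 c3@19, authorship 111......242424.333.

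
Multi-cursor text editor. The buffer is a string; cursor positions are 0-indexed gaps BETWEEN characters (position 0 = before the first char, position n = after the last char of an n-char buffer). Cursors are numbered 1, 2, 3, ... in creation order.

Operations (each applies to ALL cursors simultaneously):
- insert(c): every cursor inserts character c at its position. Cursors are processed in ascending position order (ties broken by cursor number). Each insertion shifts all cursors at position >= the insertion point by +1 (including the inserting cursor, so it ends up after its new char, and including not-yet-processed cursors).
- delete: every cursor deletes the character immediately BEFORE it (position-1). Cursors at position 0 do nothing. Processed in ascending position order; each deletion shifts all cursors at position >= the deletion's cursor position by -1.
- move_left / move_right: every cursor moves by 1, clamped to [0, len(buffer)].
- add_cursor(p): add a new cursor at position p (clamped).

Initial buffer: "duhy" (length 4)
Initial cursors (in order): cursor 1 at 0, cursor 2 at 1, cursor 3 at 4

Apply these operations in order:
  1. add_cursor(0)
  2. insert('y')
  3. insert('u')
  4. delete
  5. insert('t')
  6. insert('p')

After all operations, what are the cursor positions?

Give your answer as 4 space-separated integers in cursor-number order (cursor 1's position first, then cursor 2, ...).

Answer: 6 10 16 6

Derivation:
After op 1 (add_cursor(0)): buffer="duhy" (len 4), cursors c1@0 c4@0 c2@1 c3@4, authorship ....
After op 2 (insert('y')): buffer="yydyuhyy" (len 8), cursors c1@2 c4@2 c2@4 c3@8, authorship 14.2...3
After op 3 (insert('u')): buffer="yyuudyuuhyyu" (len 12), cursors c1@4 c4@4 c2@7 c3@12, authorship 1414.22...33
After op 4 (delete): buffer="yydyuhyy" (len 8), cursors c1@2 c4@2 c2@4 c3@8, authorship 14.2...3
After op 5 (insert('t')): buffer="yyttdytuhyyt" (len 12), cursors c1@4 c4@4 c2@7 c3@12, authorship 1414.22...33
After op 6 (insert('p')): buffer="yyttppdytpuhyytp" (len 16), cursors c1@6 c4@6 c2@10 c3@16, authorship 141414.222...333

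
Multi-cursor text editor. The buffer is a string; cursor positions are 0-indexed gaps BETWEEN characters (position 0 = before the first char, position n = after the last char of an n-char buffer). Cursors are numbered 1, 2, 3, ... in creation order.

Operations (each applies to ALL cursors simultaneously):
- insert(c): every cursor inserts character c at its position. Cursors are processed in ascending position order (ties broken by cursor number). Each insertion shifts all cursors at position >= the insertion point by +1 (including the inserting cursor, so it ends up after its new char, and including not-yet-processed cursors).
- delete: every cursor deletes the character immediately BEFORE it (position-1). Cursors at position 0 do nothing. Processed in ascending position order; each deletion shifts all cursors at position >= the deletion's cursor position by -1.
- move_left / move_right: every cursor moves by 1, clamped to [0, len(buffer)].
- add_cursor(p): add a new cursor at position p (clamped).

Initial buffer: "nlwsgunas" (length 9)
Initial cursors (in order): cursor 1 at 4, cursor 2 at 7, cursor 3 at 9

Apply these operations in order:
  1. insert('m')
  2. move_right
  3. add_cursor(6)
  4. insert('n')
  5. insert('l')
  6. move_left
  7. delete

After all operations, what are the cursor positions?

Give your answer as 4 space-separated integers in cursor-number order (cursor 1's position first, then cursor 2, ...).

After op 1 (insert('m')): buffer="nlwsmgunmasm" (len 12), cursors c1@5 c2@9 c3@12, authorship ....1...2..3
After op 2 (move_right): buffer="nlwsmgunmasm" (len 12), cursors c1@6 c2@10 c3@12, authorship ....1...2..3
After op 3 (add_cursor(6)): buffer="nlwsmgunmasm" (len 12), cursors c1@6 c4@6 c2@10 c3@12, authorship ....1...2..3
After op 4 (insert('n')): buffer="nlwsmgnnunmansmn" (len 16), cursors c1@8 c4@8 c2@13 c3@16, authorship ....1.14..2.2.33
After op 5 (insert('l')): buffer="nlwsmgnnllunmanlsmnl" (len 20), cursors c1@10 c4@10 c2@16 c3@20, authorship ....1.1414..2.22.333
After op 6 (move_left): buffer="nlwsmgnnllunmanlsmnl" (len 20), cursors c1@9 c4@9 c2@15 c3@19, authorship ....1.1414..2.22.333
After op 7 (delete): buffer="nlwsmgnlunmalsml" (len 16), cursors c1@7 c4@7 c2@12 c3@15, authorship ....1.14..2.2.33

Answer: 7 12 15 7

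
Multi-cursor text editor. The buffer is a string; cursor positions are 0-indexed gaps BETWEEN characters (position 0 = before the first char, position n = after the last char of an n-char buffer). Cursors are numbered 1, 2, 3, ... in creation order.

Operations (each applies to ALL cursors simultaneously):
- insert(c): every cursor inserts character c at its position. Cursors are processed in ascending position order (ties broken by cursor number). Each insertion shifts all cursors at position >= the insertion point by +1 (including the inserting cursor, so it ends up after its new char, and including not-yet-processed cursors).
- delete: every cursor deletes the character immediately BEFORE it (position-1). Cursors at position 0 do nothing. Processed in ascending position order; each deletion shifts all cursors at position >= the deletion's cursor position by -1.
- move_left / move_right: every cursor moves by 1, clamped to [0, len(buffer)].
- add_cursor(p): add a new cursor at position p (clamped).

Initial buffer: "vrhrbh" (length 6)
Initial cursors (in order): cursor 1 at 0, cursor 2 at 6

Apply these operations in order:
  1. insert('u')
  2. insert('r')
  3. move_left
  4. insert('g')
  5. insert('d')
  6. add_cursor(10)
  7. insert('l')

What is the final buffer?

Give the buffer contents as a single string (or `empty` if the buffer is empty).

After op 1 (insert('u')): buffer="uvrhrbhu" (len 8), cursors c1@1 c2@8, authorship 1......2
After op 2 (insert('r')): buffer="urvrhrbhur" (len 10), cursors c1@2 c2@10, authorship 11......22
After op 3 (move_left): buffer="urvrhrbhur" (len 10), cursors c1@1 c2@9, authorship 11......22
After op 4 (insert('g')): buffer="ugrvrhrbhugr" (len 12), cursors c1@2 c2@11, authorship 111......222
After op 5 (insert('d')): buffer="ugdrvrhrbhugdr" (len 14), cursors c1@3 c2@13, authorship 1111......2222
After op 6 (add_cursor(10)): buffer="ugdrvrhrbhugdr" (len 14), cursors c1@3 c3@10 c2@13, authorship 1111......2222
After op 7 (insert('l')): buffer="ugdlrvrhrbhlugdlr" (len 17), cursors c1@4 c3@12 c2@16, authorship 11111......322222

Answer: ugdlrvrhrbhlugdlr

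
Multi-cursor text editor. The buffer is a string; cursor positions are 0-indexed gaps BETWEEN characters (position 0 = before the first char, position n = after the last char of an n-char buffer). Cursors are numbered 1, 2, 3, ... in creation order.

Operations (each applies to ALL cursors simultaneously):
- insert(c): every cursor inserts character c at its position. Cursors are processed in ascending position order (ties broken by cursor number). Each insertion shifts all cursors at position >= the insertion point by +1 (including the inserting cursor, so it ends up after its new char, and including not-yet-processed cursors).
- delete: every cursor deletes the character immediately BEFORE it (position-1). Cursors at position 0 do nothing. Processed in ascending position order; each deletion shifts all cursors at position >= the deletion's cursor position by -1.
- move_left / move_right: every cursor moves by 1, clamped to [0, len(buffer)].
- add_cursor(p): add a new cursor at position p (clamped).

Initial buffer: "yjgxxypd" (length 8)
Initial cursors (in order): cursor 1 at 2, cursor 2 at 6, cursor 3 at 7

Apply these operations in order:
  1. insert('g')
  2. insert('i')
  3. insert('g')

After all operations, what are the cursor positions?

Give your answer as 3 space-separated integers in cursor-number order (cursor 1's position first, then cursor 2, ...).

After op 1 (insert('g')): buffer="yjggxxygpgd" (len 11), cursors c1@3 c2@8 c3@10, authorship ..1....2.3.
After op 2 (insert('i')): buffer="yjgigxxygipgid" (len 14), cursors c1@4 c2@10 c3@13, authorship ..11....22.33.
After op 3 (insert('g')): buffer="yjgiggxxygigpgigd" (len 17), cursors c1@5 c2@12 c3@16, authorship ..111....222.333.

Answer: 5 12 16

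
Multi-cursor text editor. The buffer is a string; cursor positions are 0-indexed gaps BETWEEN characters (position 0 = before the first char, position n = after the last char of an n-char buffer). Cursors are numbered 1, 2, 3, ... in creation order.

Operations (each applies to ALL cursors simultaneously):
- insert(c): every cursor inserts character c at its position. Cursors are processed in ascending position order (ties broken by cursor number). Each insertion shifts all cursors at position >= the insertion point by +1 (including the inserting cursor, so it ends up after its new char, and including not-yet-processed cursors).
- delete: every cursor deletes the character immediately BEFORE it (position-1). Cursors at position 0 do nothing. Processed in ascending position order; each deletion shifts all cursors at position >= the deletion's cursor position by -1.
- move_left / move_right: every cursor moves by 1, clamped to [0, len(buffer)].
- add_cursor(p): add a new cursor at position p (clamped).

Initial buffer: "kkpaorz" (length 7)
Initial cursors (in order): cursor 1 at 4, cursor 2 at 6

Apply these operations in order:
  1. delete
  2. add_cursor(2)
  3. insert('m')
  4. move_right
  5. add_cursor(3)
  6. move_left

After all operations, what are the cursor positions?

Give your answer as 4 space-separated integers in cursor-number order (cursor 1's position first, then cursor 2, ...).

After op 1 (delete): buffer="kkpoz" (len 5), cursors c1@3 c2@4, authorship .....
After op 2 (add_cursor(2)): buffer="kkpoz" (len 5), cursors c3@2 c1@3 c2@4, authorship .....
After op 3 (insert('m')): buffer="kkmpmomz" (len 8), cursors c3@3 c1@5 c2@7, authorship ..3.1.2.
After op 4 (move_right): buffer="kkmpmomz" (len 8), cursors c3@4 c1@6 c2@8, authorship ..3.1.2.
After op 5 (add_cursor(3)): buffer="kkmpmomz" (len 8), cursors c4@3 c3@4 c1@6 c2@8, authorship ..3.1.2.
After op 6 (move_left): buffer="kkmpmomz" (len 8), cursors c4@2 c3@3 c1@5 c2@7, authorship ..3.1.2.

Answer: 5 7 3 2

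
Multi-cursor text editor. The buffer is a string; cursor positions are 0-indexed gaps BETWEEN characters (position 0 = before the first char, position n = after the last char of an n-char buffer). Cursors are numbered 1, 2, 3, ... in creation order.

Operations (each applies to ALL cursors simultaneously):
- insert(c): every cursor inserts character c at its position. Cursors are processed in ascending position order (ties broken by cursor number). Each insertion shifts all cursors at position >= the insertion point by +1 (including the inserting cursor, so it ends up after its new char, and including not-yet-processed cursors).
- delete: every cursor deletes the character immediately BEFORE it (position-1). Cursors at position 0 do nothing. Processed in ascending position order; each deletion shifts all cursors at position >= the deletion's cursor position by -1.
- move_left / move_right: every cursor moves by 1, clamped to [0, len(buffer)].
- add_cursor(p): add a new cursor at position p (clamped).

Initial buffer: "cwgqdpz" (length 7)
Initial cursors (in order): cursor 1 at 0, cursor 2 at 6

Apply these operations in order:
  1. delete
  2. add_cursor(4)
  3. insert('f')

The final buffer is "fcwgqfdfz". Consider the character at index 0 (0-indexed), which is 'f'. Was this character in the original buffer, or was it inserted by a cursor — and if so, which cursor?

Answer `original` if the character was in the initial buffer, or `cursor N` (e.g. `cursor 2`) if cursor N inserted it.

After op 1 (delete): buffer="cwgqdz" (len 6), cursors c1@0 c2@5, authorship ......
After op 2 (add_cursor(4)): buffer="cwgqdz" (len 6), cursors c1@0 c3@4 c2@5, authorship ......
After op 3 (insert('f')): buffer="fcwgqfdfz" (len 9), cursors c1@1 c3@6 c2@8, authorship 1....3.2.
Authorship (.=original, N=cursor N): 1 . . . . 3 . 2 .
Index 0: author = 1

Answer: cursor 1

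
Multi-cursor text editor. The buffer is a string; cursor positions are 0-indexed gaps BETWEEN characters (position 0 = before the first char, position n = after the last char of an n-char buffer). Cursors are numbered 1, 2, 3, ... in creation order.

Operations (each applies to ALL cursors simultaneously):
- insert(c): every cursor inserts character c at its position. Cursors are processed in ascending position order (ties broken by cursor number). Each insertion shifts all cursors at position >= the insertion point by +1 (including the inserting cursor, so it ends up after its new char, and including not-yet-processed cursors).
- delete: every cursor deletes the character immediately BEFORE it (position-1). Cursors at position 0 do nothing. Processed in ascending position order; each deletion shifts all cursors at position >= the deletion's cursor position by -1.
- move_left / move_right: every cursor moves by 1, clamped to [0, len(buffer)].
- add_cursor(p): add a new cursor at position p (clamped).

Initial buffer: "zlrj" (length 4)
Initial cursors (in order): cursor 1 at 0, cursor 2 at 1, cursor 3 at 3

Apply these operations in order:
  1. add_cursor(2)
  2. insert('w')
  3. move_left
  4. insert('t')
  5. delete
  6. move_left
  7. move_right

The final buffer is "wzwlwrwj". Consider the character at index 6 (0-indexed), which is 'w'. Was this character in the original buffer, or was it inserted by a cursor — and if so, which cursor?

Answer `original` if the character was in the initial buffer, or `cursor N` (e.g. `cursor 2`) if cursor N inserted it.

Answer: cursor 3

Derivation:
After op 1 (add_cursor(2)): buffer="zlrj" (len 4), cursors c1@0 c2@1 c4@2 c3@3, authorship ....
After op 2 (insert('w')): buffer="wzwlwrwj" (len 8), cursors c1@1 c2@3 c4@5 c3@7, authorship 1.2.4.3.
After op 3 (move_left): buffer="wzwlwrwj" (len 8), cursors c1@0 c2@2 c4@4 c3@6, authorship 1.2.4.3.
After op 4 (insert('t')): buffer="twztwltwrtwj" (len 12), cursors c1@1 c2@4 c4@7 c3@10, authorship 11.22.44.33.
After op 5 (delete): buffer="wzwlwrwj" (len 8), cursors c1@0 c2@2 c4@4 c3@6, authorship 1.2.4.3.
After op 6 (move_left): buffer="wzwlwrwj" (len 8), cursors c1@0 c2@1 c4@3 c3@5, authorship 1.2.4.3.
After op 7 (move_right): buffer="wzwlwrwj" (len 8), cursors c1@1 c2@2 c4@4 c3@6, authorship 1.2.4.3.
Authorship (.=original, N=cursor N): 1 . 2 . 4 . 3 .
Index 6: author = 3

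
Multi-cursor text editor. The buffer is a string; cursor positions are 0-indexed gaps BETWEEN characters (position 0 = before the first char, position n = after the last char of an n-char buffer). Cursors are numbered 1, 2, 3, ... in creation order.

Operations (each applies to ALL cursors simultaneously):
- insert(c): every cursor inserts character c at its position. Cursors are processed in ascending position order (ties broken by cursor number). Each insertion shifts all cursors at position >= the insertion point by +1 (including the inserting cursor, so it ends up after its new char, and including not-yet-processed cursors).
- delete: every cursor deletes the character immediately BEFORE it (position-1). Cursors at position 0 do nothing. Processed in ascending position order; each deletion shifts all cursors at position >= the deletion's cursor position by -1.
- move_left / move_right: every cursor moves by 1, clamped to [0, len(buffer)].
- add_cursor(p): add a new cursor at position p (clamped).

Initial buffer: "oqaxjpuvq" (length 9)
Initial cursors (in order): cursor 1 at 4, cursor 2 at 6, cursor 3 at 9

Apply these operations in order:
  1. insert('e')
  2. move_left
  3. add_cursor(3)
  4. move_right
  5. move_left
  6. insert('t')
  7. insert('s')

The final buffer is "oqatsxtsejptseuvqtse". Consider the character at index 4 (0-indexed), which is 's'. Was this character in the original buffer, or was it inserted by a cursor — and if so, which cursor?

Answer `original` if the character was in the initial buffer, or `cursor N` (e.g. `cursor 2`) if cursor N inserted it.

Answer: cursor 4

Derivation:
After op 1 (insert('e')): buffer="oqaxejpeuvqe" (len 12), cursors c1@5 c2@8 c3@12, authorship ....1..2...3
After op 2 (move_left): buffer="oqaxejpeuvqe" (len 12), cursors c1@4 c2@7 c3@11, authorship ....1..2...3
After op 3 (add_cursor(3)): buffer="oqaxejpeuvqe" (len 12), cursors c4@3 c1@4 c2@7 c3@11, authorship ....1..2...3
After op 4 (move_right): buffer="oqaxejpeuvqe" (len 12), cursors c4@4 c1@5 c2@8 c3@12, authorship ....1..2...3
After op 5 (move_left): buffer="oqaxejpeuvqe" (len 12), cursors c4@3 c1@4 c2@7 c3@11, authorship ....1..2...3
After op 6 (insert('t')): buffer="oqatxtejpteuvqte" (len 16), cursors c4@4 c1@6 c2@10 c3@15, authorship ...4.11..22...33
After op 7 (insert('s')): buffer="oqatsxtsejptseuvqtse" (len 20), cursors c4@5 c1@8 c2@13 c3@19, authorship ...44.111..222...333
Authorship (.=original, N=cursor N): . . . 4 4 . 1 1 1 . . 2 2 2 . . . 3 3 3
Index 4: author = 4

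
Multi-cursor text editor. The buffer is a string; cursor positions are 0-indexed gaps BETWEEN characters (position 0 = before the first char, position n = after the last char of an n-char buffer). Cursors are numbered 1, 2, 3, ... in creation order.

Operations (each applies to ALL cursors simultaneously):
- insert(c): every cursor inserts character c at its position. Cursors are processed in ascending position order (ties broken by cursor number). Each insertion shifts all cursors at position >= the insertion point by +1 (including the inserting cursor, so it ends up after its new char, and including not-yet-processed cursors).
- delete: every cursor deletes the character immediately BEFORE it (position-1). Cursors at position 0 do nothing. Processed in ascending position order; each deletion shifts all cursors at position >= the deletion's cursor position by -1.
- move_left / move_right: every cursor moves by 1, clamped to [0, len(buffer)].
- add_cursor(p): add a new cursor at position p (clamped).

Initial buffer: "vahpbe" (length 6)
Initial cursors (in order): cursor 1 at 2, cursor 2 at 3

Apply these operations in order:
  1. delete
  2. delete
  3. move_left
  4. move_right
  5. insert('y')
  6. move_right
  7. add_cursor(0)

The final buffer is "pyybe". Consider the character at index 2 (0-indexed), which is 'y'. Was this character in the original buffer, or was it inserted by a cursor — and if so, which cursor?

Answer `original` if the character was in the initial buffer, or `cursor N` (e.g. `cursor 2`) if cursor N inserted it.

Answer: cursor 2

Derivation:
After op 1 (delete): buffer="vpbe" (len 4), cursors c1@1 c2@1, authorship ....
After op 2 (delete): buffer="pbe" (len 3), cursors c1@0 c2@0, authorship ...
After op 3 (move_left): buffer="pbe" (len 3), cursors c1@0 c2@0, authorship ...
After op 4 (move_right): buffer="pbe" (len 3), cursors c1@1 c2@1, authorship ...
After op 5 (insert('y')): buffer="pyybe" (len 5), cursors c1@3 c2@3, authorship .12..
After op 6 (move_right): buffer="pyybe" (len 5), cursors c1@4 c2@4, authorship .12..
After op 7 (add_cursor(0)): buffer="pyybe" (len 5), cursors c3@0 c1@4 c2@4, authorship .12..
Authorship (.=original, N=cursor N): . 1 2 . .
Index 2: author = 2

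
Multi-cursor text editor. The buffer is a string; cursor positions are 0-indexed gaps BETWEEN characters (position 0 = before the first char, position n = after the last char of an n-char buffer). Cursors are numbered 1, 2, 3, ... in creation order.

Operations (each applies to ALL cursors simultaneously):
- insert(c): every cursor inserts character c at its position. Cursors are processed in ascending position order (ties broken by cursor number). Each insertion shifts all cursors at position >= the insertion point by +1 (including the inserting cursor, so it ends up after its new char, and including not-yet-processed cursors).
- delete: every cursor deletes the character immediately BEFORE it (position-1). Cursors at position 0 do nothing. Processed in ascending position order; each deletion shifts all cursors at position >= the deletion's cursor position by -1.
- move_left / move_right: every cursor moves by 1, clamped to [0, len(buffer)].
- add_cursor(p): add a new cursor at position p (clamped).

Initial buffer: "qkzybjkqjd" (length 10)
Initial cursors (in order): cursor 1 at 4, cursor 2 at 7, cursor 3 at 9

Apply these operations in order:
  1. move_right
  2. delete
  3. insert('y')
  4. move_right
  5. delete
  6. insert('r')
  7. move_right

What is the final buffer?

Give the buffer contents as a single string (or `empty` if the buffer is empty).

After op 1 (move_right): buffer="qkzybjkqjd" (len 10), cursors c1@5 c2@8 c3@10, authorship ..........
After op 2 (delete): buffer="qkzyjkj" (len 7), cursors c1@4 c2@6 c3@7, authorship .......
After op 3 (insert('y')): buffer="qkzyyjkyjy" (len 10), cursors c1@5 c2@8 c3@10, authorship ....1..2.3
After op 4 (move_right): buffer="qkzyyjkyjy" (len 10), cursors c1@6 c2@9 c3@10, authorship ....1..2.3
After op 5 (delete): buffer="qkzyyky" (len 7), cursors c1@5 c2@7 c3@7, authorship ....1.2
After op 6 (insert('r')): buffer="qkzyyrkyrr" (len 10), cursors c1@6 c2@10 c3@10, authorship ....11.223
After op 7 (move_right): buffer="qkzyyrkyrr" (len 10), cursors c1@7 c2@10 c3@10, authorship ....11.223

Answer: qkzyyrkyrr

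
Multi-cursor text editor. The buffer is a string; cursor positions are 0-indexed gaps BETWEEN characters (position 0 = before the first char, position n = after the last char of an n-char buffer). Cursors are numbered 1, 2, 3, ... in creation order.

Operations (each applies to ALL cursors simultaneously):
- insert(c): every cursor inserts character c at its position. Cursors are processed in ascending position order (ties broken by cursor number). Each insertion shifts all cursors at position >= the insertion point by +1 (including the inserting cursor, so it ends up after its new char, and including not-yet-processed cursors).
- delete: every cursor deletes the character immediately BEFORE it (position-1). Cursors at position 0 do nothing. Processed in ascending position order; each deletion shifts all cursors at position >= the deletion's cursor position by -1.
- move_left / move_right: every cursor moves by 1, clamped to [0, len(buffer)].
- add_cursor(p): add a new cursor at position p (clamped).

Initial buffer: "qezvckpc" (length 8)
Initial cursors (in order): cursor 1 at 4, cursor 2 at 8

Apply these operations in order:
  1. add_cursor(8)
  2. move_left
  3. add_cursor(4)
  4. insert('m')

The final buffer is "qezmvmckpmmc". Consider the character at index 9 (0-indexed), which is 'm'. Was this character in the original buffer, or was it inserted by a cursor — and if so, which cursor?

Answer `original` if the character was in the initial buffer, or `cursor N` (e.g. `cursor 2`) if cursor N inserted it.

Answer: cursor 2

Derivation:
After op 1 (add_cursor(8)): buffer="qezvckpc" (len 8), cursors c1@4 c2@8 c3@8, authorship ........
After op 2 (move_left): buffer="qezvckpc" (len 8), cursors c1@3 c2@7 c3@7, authorship ........
After op 3 (add_cursor(4)): buffer="qezvckpc" (len 8), cursors c1@3 c4@4 c2@7 c3@7, authorship ........
After op 4 (insert('m')): buffer="qezmvmckpmmc" (len 12), cursors c1@4 c4@6 c2@11 c3@11, authorship ...1.4...23.
Authorship (.=original, N=cursor N): . . . 1 . 4 . . . 2 3 .
Index 9: author = 2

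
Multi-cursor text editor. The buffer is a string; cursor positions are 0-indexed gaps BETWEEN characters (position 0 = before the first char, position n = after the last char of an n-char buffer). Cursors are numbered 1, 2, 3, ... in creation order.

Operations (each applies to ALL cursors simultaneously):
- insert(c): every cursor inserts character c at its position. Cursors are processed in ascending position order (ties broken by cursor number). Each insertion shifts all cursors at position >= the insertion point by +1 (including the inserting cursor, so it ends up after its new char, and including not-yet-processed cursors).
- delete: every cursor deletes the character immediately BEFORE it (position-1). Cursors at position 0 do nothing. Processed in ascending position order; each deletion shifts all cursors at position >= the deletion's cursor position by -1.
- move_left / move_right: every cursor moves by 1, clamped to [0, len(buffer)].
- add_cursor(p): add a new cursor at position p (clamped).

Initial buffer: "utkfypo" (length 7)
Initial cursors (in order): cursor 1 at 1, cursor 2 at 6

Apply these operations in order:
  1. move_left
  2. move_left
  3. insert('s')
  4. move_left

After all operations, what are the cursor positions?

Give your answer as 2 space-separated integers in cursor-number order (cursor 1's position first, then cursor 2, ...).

After op 1 (move_left): buffer="utkfypo" (len 7), cursors c1@0 c2@5, authorship .......
After op 2 (move_left): buffer="utkfypo" (len 7), cursors c1@0 c2@4, authorship .......
After op 3 (insert('s')): buffer="sutkfsypo" (len 9), cursors c1@1 c2@6, authorship 1....2...
After op 4 (move_left): buffer="sutkfsypo" (len 9), cursors c1@0 c2@5, authorship 1....2...

Answer: 0 5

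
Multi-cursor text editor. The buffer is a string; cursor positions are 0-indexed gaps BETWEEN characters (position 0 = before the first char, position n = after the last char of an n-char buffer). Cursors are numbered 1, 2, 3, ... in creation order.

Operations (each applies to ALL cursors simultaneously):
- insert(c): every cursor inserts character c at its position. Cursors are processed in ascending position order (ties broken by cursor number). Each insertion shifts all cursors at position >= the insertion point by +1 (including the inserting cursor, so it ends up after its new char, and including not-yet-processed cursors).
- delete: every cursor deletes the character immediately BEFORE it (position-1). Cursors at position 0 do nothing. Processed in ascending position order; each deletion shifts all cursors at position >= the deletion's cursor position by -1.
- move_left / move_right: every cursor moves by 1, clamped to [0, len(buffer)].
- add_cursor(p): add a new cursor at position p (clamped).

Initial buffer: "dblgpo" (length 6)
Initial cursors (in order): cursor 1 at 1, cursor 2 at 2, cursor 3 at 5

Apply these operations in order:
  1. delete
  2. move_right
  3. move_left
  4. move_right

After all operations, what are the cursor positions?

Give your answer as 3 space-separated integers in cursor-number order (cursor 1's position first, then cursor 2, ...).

Answer: 1 1 3

Derivation:
After op 1 (delete): buffer="lgo" (len 3), cursors c1@0 c2@0 c3@2, authorship ...
After op 2 (move_right): buffer="lgo" (len 3), cursors c1@1 c2@1 c3@3, authorship ...
After op 3 (move_left): buffer="lgo" (len 3), cursors c1@0 c2@0 c3@2, authorship ...
After op 4 (move_right): buffer="lgo" (len 3), cursors c1@1 c2@1 c3@3, authorship ...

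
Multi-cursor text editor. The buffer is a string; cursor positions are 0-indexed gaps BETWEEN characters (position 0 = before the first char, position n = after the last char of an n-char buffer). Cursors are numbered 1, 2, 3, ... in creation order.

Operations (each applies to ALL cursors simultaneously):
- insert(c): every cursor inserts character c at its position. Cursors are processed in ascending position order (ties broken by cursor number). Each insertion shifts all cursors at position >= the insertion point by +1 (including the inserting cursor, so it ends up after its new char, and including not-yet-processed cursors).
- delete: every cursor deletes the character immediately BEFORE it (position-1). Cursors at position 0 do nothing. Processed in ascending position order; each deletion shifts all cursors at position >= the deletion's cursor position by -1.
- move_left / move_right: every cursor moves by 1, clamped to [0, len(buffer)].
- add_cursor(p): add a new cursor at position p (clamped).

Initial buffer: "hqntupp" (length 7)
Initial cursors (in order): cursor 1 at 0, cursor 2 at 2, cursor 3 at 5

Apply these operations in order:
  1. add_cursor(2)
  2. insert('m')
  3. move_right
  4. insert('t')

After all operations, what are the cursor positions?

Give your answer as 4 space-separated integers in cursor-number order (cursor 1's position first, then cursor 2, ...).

Answer: 3 9 14 9

Derivation:
After op 1 (add_cursor(2)): buffer="hqntupp" (len 7), cursors c1@0 c2@2 c4@2 c3@5, authorship .......
After op 2 (insert('m')): buffer="mhqmmntumpp" (len 11), cursors c1@1 c2@5 c4@5 c3@9, authorship 1..24...3..
After op 3 (move_right): buffer="mhqmmntumpp" (len 11), cursors c1@2 c2@6 c4@6 c3@10, authorship 1..24...3..
After op 4 (insert('t')): buffer="mhtqmmntttumptp" (len 15), cursors c1@3 c2@9 c4@9 c3@14, authorship 1.1.24.24..3.3.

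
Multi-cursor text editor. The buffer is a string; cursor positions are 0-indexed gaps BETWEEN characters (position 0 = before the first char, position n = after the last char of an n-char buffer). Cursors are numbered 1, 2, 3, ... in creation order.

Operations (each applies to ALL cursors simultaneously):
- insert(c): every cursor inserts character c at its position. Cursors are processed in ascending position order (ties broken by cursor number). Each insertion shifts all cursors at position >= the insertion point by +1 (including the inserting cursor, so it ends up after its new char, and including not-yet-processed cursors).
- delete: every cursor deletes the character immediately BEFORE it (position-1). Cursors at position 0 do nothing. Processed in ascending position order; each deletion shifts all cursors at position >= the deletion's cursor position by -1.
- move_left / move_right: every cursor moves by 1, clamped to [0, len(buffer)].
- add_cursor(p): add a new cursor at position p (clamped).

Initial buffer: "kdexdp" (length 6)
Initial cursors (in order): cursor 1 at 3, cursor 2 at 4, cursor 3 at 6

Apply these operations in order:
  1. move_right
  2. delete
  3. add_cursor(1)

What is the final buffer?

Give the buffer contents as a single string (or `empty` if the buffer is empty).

Answer: kde

Derivation:
After op 1 (move_right): buffer="kdexdp" (len 6), cursors c1@4 c2@5 c3@6, authorship ......
After op 2 (delete): buffer="kde" (len 3), cursors c1@3 c2@3 c3@3, authorship ...
After op 3 (add_cursor(1)): buffer="kde" (len 3), cursors c4@1 c1@3 c2@3 c3@3, authorship ...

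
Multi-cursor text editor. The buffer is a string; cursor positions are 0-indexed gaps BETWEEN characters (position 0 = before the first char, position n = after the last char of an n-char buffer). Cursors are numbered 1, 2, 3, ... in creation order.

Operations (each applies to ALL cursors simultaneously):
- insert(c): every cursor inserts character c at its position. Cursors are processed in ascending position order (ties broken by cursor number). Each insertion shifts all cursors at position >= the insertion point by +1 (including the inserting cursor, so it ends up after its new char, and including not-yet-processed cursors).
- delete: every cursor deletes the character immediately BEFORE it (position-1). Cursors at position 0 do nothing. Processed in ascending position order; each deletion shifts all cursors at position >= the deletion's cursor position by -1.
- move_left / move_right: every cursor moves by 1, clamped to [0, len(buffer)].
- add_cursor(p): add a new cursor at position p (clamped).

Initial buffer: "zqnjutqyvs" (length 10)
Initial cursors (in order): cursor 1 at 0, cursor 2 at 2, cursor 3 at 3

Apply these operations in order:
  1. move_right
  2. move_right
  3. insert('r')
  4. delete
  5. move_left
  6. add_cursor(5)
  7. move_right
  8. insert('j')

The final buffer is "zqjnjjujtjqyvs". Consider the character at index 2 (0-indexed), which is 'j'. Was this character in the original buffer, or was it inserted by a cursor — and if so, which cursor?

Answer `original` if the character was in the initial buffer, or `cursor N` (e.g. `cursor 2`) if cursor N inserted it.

Answer: cursor 1

Derivation:
After op 1 (move_right): buffer="zqnjutqyvs" (len 10), cursors c1@1 c2@3 c3@4, authorship ..........
After op 2 (move_right): buffer="zqnjutqyvs" (len 10), cursors c1@2 c2@4 c3@5, authorship ..........
After op 3 (insert('r')): buffer="zqrnjrurtqyvs" (len 13), cursors c1@3 c2@6 c3@8, authorship ..1..2.3.....
After op 4 (delete): buffer="zqnjutqyvs" (len 10), cursors c1@2 c2@4 c3@5, authorship ..........
After op 5 (move_left): buffer="zqnjutqyvs" (len 10), cursors c1@1 c2@3 c3@4, authorship ..........
After op 6 (add_cursor(5)): buffer="zqnjutqyvs" (len 10), cursors c1@1 c2@3 c3@4 c4@5, authorship ..........
After op 7 (move_right): buffer="zqnjutqyvs" (len 10), cursors c1@2 c2@4 c3@5 c4@6, authorship ..........
After op 8 (insert('j')): buffer="zqjnjjujtjqyvs" (len 14), cursors c1@3 c2@6 c3@8 c4@10, authorship ..1..2.3.4....
Authorship (.=original, N=cursor N): . . 1 . . 2 . 3 . 4 . . . .
Index 2: author = 1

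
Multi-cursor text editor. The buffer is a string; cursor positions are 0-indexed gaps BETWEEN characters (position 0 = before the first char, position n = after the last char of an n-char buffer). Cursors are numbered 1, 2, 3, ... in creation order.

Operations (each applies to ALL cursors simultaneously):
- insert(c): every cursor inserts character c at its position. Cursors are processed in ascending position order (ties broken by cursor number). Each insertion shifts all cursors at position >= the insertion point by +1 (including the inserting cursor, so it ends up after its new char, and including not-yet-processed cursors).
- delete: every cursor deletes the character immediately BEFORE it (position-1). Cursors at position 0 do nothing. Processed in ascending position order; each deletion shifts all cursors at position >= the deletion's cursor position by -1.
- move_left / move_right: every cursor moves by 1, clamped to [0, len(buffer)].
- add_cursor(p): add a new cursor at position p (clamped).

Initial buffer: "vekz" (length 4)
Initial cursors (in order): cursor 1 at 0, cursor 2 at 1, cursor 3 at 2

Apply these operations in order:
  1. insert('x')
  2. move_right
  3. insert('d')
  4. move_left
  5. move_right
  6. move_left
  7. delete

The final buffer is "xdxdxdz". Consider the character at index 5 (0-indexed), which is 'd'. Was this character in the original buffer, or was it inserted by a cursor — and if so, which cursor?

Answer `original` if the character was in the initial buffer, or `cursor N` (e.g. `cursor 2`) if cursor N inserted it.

After op 1 (insert('x')): buffer="xvxexkz" (len 7), cursors c1@1 c2@3 c3@5, authorship 1.2.3..
After op 2 (move_right): buffer="xvxexkz" (len 7), cursors c1@2 c2@4 c3@6, authorship 1.2.3..
After op 3 (insert('d')): buffer="xvdxedxkdz" (len 10), cursors c1@3 c2@6 c3@9, authorship 1.12.23.3.
After op 4 (move_left): buffer="xvdxedxkdz" (len 10), cursors c1@2 c2@5 c3@8, authorship 1.12.23.3.
After op 5 (move_right): buffer="xvdxedxkdz" (len 10), cursors c1@3 c2@6 c3@9, authorship 1.12.23.3.
After op 6 (move_left): buffer="xvdxedxkdz" (len 10), cursors c1@2 c2@5 c3@8, authorship 1.12.23.3.
After op 7 (delete): buffer="xdxdxdz" (len 7), cursors c1@1 c2@3 c3@5, authorship 112233.
Authorship (.=original, N=cursor N): 1 1 2 2 3 3 .
Index 5: author = 3

Answer: cursor 3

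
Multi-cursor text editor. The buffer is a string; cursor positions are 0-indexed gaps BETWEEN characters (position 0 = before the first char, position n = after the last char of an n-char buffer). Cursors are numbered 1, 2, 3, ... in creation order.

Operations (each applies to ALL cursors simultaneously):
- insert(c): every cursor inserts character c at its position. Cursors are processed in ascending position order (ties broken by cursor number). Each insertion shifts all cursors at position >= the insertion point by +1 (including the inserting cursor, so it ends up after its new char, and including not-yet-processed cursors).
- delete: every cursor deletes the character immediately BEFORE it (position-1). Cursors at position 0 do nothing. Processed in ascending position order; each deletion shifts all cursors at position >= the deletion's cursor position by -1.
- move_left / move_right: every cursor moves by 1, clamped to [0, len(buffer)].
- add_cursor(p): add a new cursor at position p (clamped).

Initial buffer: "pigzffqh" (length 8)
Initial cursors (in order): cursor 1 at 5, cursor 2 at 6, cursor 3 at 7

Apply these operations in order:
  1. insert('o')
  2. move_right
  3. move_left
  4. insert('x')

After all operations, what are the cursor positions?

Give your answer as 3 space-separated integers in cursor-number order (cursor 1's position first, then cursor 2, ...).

Answer: 7 10 13

Derivation:
After op 1 (insert('o')): buffer="pigzfofoqoh" (len 11), cursors c1@6 c2@8 c3@10, authorship .....1.2.3.
After op 2 (move_right): buffer="pigzfofoqoh" (len 11), cursors c1@7 c2@9 c3@11, authorship .....1.2.3.
After op 3 (move_left): buffer="pigzfofoqoh" (len 11), cursors c1@6 c2@8 c3@10, authorship .....1.2.3.
After op 4 (insert('x')): buffer="pigzfoxfoxqoxh" (len 14), cursors c1@7 c2@10 c3@13, authorship .....11.22.33.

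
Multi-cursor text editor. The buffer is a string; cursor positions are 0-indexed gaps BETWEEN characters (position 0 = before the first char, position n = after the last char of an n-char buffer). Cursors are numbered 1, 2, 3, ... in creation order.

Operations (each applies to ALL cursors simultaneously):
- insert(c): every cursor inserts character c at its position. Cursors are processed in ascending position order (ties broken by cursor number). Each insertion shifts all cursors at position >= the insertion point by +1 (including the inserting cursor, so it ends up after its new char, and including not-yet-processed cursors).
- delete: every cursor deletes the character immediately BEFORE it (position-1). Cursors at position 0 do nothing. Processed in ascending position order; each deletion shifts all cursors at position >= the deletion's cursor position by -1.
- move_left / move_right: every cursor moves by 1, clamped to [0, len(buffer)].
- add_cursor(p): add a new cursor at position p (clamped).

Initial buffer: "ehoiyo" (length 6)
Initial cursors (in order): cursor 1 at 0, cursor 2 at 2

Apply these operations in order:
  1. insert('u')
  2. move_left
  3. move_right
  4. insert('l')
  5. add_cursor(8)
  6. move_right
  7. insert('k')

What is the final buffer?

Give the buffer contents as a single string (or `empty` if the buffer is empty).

After op 1 (insert('u')): buffer="uehuoiyo" (len 8), cursors c1@1 c2@4, authorship 1..2....
After op 2 (move_left): buffer="uehuoiyo" (len 8), cursors c1@0 c2@3, authorship 1..2....
After op 3 (move_right): buffer="uehuoiyo" (len 8), cursors c1@1 c2@4, authorship 1..2....
After op 4 (insert('l')): buffer="ulehuloiyo" (len 10), cursors c1@2 c2@6, authorship 11..22....
After op 5 (add_cursor(8)): buffer="ulehuloiyo" (len 10), cursors c1@2 c2@6 c3@8, authorship 11..22....
After op 6 (move_right): buffer="ulehuloiyo" (len 10), cursors c1@3 c2@7 c3@9, authorship 11..22....
After op 7 (insert('k')): buffer="ulekhulokiyko" (len 13), cursors c1@4 c2@9 c3@12, authorship 11.1.22.2..3.

Answer: ulekhulokiyko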